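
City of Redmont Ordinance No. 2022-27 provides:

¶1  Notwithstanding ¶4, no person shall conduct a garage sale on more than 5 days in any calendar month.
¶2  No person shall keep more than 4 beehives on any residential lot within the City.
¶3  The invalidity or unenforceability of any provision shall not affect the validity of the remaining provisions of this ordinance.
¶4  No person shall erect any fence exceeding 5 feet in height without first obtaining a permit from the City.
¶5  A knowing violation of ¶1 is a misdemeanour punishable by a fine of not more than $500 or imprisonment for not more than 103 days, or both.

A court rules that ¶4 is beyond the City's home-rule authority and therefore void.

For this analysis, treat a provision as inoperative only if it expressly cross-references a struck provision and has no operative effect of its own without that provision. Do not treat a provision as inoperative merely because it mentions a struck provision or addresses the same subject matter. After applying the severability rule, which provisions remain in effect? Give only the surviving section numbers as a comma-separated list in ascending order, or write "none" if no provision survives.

1, 2, 3, 5

¶4 is struck. Although ¶1 refers to ¶4, its operative terms do not depend on ¶4, so it remains in effect. No other provision's operative terms depend on ¶4. Under the severability clause in ¶3, the remaining provisions continue in force. That leaves ¶1, ¶2, ¶3, and ¶5 in effect.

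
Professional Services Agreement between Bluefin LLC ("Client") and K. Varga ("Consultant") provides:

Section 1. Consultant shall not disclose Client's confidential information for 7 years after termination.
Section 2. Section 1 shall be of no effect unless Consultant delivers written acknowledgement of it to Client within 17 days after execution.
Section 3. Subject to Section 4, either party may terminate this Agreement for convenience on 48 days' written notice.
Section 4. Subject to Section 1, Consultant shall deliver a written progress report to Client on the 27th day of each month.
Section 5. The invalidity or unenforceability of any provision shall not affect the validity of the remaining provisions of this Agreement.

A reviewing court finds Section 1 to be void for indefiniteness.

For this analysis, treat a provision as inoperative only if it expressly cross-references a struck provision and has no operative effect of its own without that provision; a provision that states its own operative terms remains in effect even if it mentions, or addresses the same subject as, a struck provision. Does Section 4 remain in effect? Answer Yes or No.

Section 1 is struck. Section 2 operates only by reference to Section 1, so it falls with Section 1. Section 4 mentions Section 1 but its own obligation stands independently of Section 1, so Section 4 is not affected. Section 5 is a severability clause and preserves every provision that can still be given independent effect. Section 3, Section 4, and Section 5 remain in effect. Section 4 is among the surviving provisions, so the answer is yes.

Yes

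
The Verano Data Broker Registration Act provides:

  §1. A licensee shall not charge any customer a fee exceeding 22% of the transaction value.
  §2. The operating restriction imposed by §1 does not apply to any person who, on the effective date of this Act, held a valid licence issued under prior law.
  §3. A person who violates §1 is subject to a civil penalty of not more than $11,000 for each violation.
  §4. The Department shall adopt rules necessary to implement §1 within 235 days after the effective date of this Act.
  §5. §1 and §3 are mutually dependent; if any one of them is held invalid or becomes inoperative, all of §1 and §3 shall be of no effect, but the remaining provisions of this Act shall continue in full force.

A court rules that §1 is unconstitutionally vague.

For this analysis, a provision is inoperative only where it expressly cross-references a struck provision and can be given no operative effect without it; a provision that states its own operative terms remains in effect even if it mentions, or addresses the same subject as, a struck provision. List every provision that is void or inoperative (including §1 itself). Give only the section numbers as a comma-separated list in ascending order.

§1 is struck. §2 operates only by reference to §1, so it falls with §1. §3 merely fixes the civil penalty for violating §1; with §1 gone it has nothing to operate on and falls away. §4 merely fixes the rulemaking mandate for §1; with §1 gone it has nothing to operate on and falls away. §5 declares §1 and §3 mutually dependent; since one of them has fallen, all of them are of no effect. The remainder continues in force under §5. Only §5 remains in effect.

1, 2, 3, 4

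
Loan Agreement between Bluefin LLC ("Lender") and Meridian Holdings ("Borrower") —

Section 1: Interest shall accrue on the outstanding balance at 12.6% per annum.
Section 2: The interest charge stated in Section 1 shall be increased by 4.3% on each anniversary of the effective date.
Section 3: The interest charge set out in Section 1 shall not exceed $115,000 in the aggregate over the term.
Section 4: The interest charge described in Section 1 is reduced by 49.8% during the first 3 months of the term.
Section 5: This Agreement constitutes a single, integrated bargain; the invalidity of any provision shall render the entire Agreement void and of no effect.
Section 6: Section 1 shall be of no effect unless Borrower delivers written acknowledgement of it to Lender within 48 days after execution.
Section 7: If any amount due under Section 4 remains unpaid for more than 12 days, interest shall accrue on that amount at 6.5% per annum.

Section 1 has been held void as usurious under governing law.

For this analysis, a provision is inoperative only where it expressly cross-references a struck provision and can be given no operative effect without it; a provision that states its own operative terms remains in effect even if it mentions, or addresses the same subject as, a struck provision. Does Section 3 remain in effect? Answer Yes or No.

Section 1 is struck. The whole of Section 2 is the escalation of the interest charge, defined by reference to Section 1, so Section 2 cannot stand once Section 1 is removed. Section 3 does nothing except set the aggregate cap on the interest charge by reference to Section 1; with Section 1 gone it has no independent effect and is inoperative. Section 4 operates only by reference to Section 1, so it falls with Section 1. Section 6 has no operative effect of its own apart from Section 1 and is therefore inoperative. Section 7 operates only by reference to Section 4, so it falls with Section 4. Section 5 provides that the Agreement is not severable, so the invalidity of any one provision voids the entire Agreement. No provision of the Agreement survives. Section 3 is among the inoperative provisions, so the answer is no.

No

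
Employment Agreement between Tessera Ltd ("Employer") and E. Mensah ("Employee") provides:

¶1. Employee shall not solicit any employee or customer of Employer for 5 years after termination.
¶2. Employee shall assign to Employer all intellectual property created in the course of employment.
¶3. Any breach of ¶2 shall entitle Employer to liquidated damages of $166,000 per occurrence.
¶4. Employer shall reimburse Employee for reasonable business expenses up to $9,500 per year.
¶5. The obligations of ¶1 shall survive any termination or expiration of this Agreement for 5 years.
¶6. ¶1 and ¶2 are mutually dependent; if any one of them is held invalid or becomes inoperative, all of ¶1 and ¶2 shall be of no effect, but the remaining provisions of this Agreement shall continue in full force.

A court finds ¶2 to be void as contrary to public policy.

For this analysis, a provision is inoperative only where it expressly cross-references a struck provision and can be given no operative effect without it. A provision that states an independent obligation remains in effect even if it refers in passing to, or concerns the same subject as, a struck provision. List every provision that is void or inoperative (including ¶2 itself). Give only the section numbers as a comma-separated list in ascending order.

¶2 is struck. ¶3 operates only by reference to ¶2, so it falls with ¶2. ¶6 declares ¶1 and ¶2 mutually dependent; since one of them has fallen, all of them are of no effect. That brings down ¶1 as well. ¶5 in turn depends solely on a provision now struck and likewise falls. The remainder continues in force under ¶6. That leaves ¶4 and ¶6 in effect.

1, 2, 3, 5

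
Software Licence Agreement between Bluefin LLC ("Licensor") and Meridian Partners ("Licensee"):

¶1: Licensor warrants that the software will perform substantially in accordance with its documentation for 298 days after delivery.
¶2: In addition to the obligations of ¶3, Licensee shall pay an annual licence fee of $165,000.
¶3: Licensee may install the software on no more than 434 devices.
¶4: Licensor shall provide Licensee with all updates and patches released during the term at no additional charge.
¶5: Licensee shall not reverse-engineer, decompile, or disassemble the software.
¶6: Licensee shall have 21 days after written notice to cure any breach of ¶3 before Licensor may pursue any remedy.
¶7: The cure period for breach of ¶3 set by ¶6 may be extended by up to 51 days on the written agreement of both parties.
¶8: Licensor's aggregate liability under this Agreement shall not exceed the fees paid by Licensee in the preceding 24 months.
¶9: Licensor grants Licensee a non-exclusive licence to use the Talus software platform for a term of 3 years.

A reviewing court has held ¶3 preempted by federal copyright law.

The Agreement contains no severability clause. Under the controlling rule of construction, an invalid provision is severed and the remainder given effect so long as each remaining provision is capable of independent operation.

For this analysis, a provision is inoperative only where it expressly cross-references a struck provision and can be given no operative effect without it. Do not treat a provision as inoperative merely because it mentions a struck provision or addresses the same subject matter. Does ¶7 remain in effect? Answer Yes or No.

¶3 is struck. ¶6 operates only by reference to ¶3, so it falls with ¶3. ¶7 operates only by reference to ¶6, so it falls with ¶6. Although ¶2 refers to ¶3, its operative terms do not depend on ¶3, so it remains in effect. Under the stated default rule, only provisions that cannot operate independently fall away; the rest are enforced. ¶1, ¶2, ¶4, ¶5, ¶8, and ¶9 remain in effect. ¶7 is among the inoperative provisions, so the answer is no.

No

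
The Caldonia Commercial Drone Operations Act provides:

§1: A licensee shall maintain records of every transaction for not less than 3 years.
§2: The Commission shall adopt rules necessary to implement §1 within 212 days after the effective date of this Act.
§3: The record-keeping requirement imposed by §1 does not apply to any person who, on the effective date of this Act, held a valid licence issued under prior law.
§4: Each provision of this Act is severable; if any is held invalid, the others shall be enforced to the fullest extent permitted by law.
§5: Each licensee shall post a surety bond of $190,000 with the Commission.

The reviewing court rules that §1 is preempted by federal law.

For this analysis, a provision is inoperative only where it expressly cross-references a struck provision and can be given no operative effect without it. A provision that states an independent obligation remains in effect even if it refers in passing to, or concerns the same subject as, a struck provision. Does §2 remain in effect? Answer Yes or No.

No

§1 is struck. §2 has no operative effect of its own apart from §1 and is therefore inoperative. The only function of §3 is the grandfather exemption from §1, so it cannot stand once §1 is removed. Under the severability clause in §4, the remaining provisions continue in force. That leaves §4 and §5 in effect. §2 is among the inoperative provisions, so the answer is no.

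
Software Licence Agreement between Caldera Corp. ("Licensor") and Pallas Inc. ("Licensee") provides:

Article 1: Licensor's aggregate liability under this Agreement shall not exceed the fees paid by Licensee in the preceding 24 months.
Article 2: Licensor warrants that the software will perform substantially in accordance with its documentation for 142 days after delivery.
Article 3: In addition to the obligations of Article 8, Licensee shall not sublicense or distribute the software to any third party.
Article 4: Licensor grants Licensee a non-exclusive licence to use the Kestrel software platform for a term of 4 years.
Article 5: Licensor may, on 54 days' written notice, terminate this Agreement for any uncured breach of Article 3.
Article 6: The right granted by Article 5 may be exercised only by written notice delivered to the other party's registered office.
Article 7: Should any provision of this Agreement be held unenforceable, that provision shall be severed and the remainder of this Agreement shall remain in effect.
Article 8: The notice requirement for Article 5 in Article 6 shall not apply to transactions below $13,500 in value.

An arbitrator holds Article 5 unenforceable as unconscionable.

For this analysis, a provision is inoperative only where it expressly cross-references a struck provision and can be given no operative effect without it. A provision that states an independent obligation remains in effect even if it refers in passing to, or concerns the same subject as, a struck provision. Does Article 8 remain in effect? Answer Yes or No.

No

Article 5 is struck. The only function of Article 6 is the notice requirement for Article 5, so it cannot stand once Article 5 is removed. Article 8 does nothing except set the carve-out from the notice requirement for Article 5 by reference to Article 6; with Article 6 gone it has no independent effect and is inoperative. Although Article 3 refers to Article 8, its operative terms do not depend on Article 8, so it remains in effect. Article 7 is a severability clause and preserves every provision that can still be given independent effect. The provisions still in force are Article 1, Article 2, Article 3, Article 4, and Article 7. Article 8 is among the inoperative provisions, so the answer is no.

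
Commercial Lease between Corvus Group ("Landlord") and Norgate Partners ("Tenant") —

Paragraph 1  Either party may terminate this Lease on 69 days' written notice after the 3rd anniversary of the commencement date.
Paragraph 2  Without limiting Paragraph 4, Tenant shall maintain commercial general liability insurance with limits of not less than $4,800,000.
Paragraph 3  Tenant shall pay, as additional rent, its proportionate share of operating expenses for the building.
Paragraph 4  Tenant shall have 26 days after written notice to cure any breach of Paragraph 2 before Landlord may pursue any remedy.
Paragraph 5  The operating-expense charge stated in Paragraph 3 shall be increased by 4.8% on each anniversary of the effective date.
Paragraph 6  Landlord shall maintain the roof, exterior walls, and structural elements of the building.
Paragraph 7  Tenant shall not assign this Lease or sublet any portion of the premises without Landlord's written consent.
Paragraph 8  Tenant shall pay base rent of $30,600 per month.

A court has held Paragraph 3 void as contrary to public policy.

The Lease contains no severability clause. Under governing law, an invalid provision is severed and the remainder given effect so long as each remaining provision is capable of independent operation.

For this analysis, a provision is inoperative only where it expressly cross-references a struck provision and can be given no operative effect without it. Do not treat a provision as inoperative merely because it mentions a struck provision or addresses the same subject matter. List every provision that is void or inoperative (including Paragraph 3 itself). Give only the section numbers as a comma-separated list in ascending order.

Paragraph 3 is struck. Paragraph 5 has no operative effect of its own apart from Paragraph 3 and is therefore inoperative. With no severability clause, the stated default rule severs what cannot stand and enforces each remaining provision that can operate on its own. Paragraph 1, Paragraph 2, Paragraph 4, Paragraph 6, Paragraph 7, and Paragraph 8 remain in effect.

3, 5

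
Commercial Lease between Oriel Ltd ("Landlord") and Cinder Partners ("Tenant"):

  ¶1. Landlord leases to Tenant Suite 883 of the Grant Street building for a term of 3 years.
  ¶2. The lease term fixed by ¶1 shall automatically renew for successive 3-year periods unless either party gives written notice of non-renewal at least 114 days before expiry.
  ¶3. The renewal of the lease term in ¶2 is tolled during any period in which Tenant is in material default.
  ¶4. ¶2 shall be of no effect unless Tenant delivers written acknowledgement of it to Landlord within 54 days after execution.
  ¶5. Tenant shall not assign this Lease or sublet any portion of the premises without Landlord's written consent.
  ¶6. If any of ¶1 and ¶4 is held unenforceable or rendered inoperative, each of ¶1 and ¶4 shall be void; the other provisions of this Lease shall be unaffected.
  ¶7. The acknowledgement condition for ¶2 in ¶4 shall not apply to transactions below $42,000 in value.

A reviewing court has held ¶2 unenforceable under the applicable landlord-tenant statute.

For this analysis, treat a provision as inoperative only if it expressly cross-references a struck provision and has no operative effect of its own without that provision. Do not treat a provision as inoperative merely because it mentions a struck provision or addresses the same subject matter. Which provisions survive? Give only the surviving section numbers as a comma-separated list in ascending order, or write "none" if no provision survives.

¶2 is struck. ¶3 operates only by reference to ¶2, so it falls with ¶2. ¶4 operates only by reference to ¶2, so it falls with ¶2. ¶7 does nothing except set the carve-out from the acknowledgement condition for ¶2 by reference to ¶4; with ¶4 gone it has no independent effect and is inoperative. ¶6 declares ¶1 and ¶4 mutually dependent; since one of them has fallen, all of them are of no effect. That brings down ¶1 as well. The remainder continues in force under ¶6. The provisions still in force are ¶5 and ¶6.

5, 6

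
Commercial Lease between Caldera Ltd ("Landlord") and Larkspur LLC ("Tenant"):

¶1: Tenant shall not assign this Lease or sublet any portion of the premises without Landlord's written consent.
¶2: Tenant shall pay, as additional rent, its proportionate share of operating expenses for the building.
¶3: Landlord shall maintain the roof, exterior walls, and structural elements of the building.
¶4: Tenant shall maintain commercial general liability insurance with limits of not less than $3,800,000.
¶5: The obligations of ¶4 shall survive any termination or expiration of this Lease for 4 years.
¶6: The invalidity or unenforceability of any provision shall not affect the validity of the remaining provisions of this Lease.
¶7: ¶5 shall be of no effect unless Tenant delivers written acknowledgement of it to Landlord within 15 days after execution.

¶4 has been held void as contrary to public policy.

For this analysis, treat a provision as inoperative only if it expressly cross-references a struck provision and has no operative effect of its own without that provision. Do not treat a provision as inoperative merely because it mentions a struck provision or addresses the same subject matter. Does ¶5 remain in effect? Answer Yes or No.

No

¶4 is struck. ¶5 has no operative effect of its own apart from ¶4 and is therefore inoperative. ¶7 has no operative effect of its own apart from ¶5 and is therefore inoperative. ¶6 is a severability clause and preserves every provision that can still be given independent effect. That leaves ¶1, ¶2, ¶3, and ¶6 in effect. ¶5 is among the inoperative provisions, so the answer is no.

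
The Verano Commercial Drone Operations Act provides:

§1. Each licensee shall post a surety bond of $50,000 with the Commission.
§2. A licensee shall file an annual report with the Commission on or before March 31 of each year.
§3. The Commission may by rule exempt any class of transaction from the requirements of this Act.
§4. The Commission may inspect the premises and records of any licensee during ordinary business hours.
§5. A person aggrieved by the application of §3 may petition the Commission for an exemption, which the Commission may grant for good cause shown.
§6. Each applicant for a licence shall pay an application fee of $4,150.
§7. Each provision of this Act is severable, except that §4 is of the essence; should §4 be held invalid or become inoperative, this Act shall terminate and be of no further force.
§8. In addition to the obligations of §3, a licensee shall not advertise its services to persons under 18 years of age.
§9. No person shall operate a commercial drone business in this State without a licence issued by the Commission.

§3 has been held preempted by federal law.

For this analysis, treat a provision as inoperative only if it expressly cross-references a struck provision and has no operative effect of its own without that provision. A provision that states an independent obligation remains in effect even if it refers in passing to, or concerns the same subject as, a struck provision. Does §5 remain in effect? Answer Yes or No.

§3 is struck. §5 operates only by reference to §3, so it falls with §3. Although §8 refers to §3, its operative terms do not depend on §3, so it remains in effect. §7 makes §4 an essential term, but §4 is unaffected, so the severability proviso in §7 preserves the remaining provisions. §1, §2, §4, §6, §7, §8, and §9 remain in effect. §5 is among the inoperative provisions, so the answer is no.

No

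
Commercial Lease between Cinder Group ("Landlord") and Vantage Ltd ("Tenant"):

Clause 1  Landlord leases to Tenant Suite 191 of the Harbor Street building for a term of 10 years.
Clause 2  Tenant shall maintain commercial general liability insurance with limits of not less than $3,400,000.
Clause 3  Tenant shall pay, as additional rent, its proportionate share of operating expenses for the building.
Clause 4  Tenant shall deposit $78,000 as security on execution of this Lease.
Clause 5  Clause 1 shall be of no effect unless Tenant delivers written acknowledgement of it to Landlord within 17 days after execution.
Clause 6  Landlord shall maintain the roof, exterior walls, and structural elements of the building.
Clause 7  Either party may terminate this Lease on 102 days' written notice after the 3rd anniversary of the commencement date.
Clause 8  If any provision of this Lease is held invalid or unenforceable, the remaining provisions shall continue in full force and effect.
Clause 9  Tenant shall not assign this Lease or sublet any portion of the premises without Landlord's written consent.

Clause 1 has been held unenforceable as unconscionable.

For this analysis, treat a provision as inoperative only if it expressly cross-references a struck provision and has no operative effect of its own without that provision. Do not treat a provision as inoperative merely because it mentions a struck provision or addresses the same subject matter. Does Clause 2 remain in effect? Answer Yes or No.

Yes

Clause 1 is struck. Clause 5 has no operative effect of its own apart from Clause 1 and is therefore inoperative. Under the severability clause in Clause 8, the remaining provisions continue in force. The provisions still in force are Clause 2, Clause 3, Clause 4, Clause 6, Clause 7, Clause 8, and Clause 9. Clause 2 is among the surviving provisions, so the answer is yes.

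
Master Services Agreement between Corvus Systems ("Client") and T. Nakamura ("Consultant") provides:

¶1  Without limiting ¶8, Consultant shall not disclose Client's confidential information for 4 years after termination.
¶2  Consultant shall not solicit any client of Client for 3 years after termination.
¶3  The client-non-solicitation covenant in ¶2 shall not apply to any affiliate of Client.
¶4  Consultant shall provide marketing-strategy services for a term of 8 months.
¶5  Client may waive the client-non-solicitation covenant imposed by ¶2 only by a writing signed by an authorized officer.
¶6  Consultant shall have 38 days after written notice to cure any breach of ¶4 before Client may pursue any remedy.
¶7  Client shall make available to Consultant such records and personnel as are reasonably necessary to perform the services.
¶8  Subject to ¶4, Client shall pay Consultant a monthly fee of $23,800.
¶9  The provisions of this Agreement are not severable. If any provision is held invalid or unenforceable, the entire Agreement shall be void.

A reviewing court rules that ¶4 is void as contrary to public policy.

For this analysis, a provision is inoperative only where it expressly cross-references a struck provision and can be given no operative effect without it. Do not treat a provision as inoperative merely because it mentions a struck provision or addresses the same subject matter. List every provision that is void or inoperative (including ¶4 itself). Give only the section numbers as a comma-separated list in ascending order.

¶4 is struck. ¶6 has no operative effect of its own apart from ¶4 and is therefore inoperative. ¶9 provides that the Agreement is not severable, so the invalidity of any one provision voids the entire Agreement. No provision of the Agreement survives.

1, 2, 3, 4, 5, 6, 7, 8, 9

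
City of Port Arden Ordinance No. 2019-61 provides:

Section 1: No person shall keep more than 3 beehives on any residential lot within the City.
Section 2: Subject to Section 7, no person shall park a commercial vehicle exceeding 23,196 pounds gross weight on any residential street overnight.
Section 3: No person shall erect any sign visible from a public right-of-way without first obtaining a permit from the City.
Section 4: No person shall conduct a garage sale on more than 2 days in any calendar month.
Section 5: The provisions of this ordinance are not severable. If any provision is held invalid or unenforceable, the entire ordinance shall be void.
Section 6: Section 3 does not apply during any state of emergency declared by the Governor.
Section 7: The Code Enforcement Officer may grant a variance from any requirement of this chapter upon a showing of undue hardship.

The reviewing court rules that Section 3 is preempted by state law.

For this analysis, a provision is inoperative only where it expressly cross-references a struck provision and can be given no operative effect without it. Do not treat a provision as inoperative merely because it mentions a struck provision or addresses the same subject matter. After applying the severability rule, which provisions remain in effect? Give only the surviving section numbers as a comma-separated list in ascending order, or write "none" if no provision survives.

Section 3 is struck. Section 6 has no operative effect of its own apart from Section 3 and is therefore inoperative. Section 5 provides that the ordinance is not severable, so the invalidity of any one provision voids the entire ordinance. No provision of the ordinance survives.

none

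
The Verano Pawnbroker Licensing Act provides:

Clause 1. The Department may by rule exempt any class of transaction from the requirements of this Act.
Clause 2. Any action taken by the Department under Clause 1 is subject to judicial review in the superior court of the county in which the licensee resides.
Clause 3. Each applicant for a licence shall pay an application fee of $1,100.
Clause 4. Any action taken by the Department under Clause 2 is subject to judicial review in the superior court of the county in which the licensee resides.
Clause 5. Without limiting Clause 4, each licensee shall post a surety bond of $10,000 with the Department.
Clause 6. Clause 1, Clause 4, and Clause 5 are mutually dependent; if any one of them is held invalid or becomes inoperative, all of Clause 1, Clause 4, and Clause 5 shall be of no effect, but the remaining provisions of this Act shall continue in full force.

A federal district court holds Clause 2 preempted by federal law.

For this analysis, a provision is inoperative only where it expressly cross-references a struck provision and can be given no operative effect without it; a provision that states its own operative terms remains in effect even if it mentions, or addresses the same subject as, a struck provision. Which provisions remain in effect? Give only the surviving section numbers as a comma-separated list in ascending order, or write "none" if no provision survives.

Clause 2 is struck. Clause 4 operates only by reference to Clause 2, so it falls with Clause 2. Clause 6 declares Clause 1, Clause 4, and Clause 5 mutually dependent; since one of them has fallen, all of them are of no effect. That brings down Clause 1 and Clause 5 as well. The remainder continues in force under Clause 6. Clause 3 and Clause 6 remain in effect.

3, 6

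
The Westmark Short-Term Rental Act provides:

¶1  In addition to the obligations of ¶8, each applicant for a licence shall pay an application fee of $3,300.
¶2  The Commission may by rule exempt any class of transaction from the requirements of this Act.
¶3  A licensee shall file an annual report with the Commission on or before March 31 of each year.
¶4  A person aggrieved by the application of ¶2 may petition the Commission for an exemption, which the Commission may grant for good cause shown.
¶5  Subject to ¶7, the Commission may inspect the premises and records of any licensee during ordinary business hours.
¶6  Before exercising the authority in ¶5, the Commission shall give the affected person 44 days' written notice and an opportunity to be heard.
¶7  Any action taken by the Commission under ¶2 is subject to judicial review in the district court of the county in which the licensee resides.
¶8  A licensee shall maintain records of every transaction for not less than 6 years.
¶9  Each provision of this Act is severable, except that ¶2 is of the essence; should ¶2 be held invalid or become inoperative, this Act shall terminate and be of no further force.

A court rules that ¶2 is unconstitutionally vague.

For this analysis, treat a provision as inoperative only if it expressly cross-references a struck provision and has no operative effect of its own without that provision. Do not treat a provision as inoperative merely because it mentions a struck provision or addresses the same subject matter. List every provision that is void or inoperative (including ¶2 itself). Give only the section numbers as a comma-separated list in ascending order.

¶2 is struck. The only function of ¶4 is the exemption procedure for ¶2, so it cannot stand once ¶2 is removed. The only function of ¶7 is the judicial-review right for ¶2, so it cannot stand once ¶2 is removed. ¶9 makes ¶2 an essential term, and ¶2 is the provision held invalid; under ¶9, the entire Act is therefore void. No provision of the Act survives.

1, 2, 3, 4, 5, 6, 7, 8, 9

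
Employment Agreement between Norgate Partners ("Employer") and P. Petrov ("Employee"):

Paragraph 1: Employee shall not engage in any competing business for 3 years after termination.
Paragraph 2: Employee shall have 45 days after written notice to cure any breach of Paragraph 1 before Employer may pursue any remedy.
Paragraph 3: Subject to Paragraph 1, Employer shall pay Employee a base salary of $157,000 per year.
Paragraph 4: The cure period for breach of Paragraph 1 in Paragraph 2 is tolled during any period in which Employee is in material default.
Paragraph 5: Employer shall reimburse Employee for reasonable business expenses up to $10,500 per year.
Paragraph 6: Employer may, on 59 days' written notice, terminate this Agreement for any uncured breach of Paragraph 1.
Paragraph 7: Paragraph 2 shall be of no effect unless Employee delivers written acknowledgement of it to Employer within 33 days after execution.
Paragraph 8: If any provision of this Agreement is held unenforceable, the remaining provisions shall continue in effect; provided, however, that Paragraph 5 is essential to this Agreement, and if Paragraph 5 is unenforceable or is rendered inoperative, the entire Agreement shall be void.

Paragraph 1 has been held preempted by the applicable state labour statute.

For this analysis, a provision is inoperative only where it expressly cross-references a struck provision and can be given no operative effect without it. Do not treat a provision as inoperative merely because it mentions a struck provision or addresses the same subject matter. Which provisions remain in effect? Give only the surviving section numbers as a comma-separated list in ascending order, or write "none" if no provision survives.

3, 5, 8

Paragraph 1 is struck. The only function of Paragraph 2 is the cure period for breach of Paragraph 1, so it cannot stand once Paragraph 1 is removed. Paragraph 6 operates only by reference to Paragraph 1, so it falls with Paragraph 1. Paragraph 4 has no operative effect of its own apart from Paragraph 2 and is therefore inoperative. Paragraph 7 has no operative effect of its own apart from Paragraph 2 and is therefore inoperative. Although Paragraph 3 refers to Paragraph 1, its operative terms do not depend on Paragraph 1, so it remains in effect. Paragraph 8 makes Paragraph 5 an essential term, but Paragraph 5 is unaffected, so the severability proviso in Paragraph 8 preserves the remaining provisions. Paragraph 3, Paragraph 5, and Paragraph 8 remain in effect.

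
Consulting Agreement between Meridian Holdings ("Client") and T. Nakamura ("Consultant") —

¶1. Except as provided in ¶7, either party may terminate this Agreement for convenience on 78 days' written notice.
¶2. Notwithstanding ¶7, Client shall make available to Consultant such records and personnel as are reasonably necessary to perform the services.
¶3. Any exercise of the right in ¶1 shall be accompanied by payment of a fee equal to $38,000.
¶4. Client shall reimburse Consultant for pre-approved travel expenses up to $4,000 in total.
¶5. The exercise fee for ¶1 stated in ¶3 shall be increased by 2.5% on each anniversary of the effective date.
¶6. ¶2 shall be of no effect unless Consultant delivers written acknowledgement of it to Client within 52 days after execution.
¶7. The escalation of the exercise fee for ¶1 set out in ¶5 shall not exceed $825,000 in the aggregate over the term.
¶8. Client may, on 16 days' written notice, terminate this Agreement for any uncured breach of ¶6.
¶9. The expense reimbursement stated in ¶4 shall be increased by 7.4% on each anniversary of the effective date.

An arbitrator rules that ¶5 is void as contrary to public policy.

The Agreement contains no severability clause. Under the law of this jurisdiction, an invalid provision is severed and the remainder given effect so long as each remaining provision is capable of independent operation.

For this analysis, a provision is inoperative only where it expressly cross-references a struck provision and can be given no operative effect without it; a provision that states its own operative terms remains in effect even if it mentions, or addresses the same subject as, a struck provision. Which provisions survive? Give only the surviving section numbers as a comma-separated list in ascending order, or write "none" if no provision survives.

1, 2, 3, 4, 6, 8, 9

¶5 is struck. ¶7 does nothing except set the aggregate cap on the escalation of the exercise fee for ¶1 by reference to ¶5; with ¶5 gone it has no independent effect and is inoperative. ¶2 mentions ¶7 but its own obligation stands independently of ¶7, so ¶2 is not affected. Although ¶1 refers to ¶7, its operative terms do not depend on ¶7, so it remains in effect. With no severability clause, the stated default rule severs what cannot stand and enforces each remaining provision that can operate on its own. ¶1, ¶2, ¶3, ¶4, ¶6, ¶8, and ¶9 remain in effect.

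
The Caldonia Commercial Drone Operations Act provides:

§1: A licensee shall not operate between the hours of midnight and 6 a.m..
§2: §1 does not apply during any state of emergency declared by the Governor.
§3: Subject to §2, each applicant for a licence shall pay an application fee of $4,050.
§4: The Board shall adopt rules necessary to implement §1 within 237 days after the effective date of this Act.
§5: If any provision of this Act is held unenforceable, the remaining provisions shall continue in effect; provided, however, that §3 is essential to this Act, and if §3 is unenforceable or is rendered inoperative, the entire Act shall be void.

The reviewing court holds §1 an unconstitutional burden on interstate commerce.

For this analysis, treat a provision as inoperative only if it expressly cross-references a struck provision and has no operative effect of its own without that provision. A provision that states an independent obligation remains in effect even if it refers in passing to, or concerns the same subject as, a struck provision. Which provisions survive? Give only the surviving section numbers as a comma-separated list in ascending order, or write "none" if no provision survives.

3, 5

§1 is struck. §2 operates only by reference to §1, so it falls with §1. §4 merely fixes the rulemaking mandate for §1; with §1 gone it has nothing to operate on and falls away. §3 mentions §2 but its own obligation stands independently of §2, so §3 is not affected. §5 makes §3 an essential term, but §3 is unaffected, so the severability proviso in §5 preserves the remaining provisions. The provisions still in force are §3 and §5.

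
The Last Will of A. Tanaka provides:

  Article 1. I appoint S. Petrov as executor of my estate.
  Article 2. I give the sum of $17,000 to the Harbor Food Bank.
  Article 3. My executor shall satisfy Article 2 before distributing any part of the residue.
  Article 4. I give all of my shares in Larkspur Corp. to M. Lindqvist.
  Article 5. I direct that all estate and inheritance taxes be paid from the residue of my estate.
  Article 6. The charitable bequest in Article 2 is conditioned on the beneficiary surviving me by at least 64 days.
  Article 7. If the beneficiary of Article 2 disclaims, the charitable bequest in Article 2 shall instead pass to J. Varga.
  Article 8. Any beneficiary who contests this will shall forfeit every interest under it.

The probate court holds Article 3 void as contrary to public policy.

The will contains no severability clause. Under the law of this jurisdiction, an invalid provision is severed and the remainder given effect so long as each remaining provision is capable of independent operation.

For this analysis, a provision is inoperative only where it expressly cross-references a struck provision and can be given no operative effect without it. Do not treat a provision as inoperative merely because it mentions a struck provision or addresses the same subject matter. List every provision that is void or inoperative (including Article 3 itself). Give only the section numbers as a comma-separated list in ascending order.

Article 3 is struck. No other provision's operative terms depend on Article 3. With no severability clause, the stated default rule severs what cannot stand and enforces each remaining provision that can operate on its own. Article 1, Article 2, Article 4, Article 5, Article 6, Article 7, and Article 8 remain in effect.

3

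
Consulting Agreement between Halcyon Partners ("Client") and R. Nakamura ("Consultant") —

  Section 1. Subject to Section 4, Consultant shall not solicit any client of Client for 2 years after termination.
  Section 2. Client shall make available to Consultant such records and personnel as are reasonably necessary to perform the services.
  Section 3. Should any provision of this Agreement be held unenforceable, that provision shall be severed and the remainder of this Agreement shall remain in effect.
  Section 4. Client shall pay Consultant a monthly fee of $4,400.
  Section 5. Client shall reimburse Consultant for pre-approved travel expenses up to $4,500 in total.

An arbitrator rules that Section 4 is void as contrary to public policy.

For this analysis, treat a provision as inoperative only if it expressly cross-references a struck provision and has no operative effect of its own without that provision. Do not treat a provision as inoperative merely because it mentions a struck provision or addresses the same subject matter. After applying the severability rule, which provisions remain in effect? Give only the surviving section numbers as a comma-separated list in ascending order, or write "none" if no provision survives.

Section 4 is struck. Although Section 1 refers to Section 4, its operative terms do not depend on Section 4, so it remains in effect. Nothing else in the Agreement is defined by reference to Section 4. Section 3 is a severability clause and preserves every provision that can still be given independent effect. The provisions still in force are Section 1, Section 2, Section 3, and Section 5.

1, 2, 3, 5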